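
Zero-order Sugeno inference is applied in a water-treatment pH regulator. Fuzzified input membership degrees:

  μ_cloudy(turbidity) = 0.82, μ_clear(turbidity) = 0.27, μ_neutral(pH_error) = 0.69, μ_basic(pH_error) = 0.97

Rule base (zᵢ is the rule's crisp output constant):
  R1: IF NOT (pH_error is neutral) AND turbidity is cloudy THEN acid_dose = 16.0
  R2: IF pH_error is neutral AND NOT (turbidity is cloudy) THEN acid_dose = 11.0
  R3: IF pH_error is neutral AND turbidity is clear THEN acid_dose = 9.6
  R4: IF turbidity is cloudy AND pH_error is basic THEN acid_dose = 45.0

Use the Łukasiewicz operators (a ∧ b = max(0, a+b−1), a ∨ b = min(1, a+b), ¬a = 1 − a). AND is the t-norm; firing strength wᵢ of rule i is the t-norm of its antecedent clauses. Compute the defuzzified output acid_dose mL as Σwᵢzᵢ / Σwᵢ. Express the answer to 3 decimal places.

40.902

R1 (z=16.0): ¬neutral=1−0.69=0.31, cloudy=0.82; AND[max(0, a+b−1)] → w = 0.13
R2 (z=11.0): neutral=0.69, ¬cloudy=1−0.82=0.18; AND[max(0, a+b−1)] → w = 0.00
R3 (z=9.6): neutral=0.69, clear=0.27; AND[max(0, a+b−1)] → w = 0.00
R4 (z=45.0): cloudy=0.82, basic=0.97; AND[max(0, a+b−1)] → w = 0.79
Weighted average = (0.13·16.0 + 0.00·11.0 + 0.00·9.6 + 0.79·45.0) / (0.13 + 0.00 + 0.00 + 0.79)
  = 37.6300 / 0.9200 = 40.902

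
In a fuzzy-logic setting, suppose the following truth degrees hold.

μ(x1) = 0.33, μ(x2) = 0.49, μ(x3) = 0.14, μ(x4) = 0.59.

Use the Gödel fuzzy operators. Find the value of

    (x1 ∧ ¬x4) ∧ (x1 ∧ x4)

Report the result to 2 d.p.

0.33

¬x4 = 1 − 0.59 = 0.41
x1 ∧ ¬x4 = min(a, b) on (0.33, 0.41) = 0.33
x1 ∧ x4 = min(a, b) on (0.33, 0.59) = 0.33
(x1 ∧ ¬x4) ∧ (x1 ∧ x4) = min(a, b) on (0.33, 0.33) = 0.33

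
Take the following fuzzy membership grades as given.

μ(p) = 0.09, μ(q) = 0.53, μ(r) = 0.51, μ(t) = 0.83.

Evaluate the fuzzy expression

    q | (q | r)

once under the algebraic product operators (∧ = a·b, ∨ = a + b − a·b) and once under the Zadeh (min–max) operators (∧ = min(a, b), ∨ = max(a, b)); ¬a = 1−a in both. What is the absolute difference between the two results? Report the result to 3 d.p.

0.362

Under algebraic product:
  q | r = a + b − a·b on (0.5300, 0.5100) = 0.7697
  q | (q | r) = a + b − a·b on (0.5300, 0.7697) = 0.8918
  → value = 0.8918
Under Zadeh (min–max):
  q | r = max(a, b) on (0.53, 0.51) = 0.53
  q | (q | r) = max(a, b) on (0.53, 0.53) = 0.53
  → value = 0.5300
|0.8918 − 0.5300| = 0.362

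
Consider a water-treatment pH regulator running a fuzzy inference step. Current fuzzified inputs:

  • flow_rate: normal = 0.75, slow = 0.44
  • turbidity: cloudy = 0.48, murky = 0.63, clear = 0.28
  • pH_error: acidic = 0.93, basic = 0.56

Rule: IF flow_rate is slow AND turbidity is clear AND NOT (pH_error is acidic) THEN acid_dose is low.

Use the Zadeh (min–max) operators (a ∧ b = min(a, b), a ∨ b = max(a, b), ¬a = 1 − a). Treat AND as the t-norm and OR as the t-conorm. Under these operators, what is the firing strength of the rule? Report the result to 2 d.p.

firing strength: slow=0.44, clear=0.28, ¬acidic=1−0.93=0.07; AND[min(a, b)] → w = 0.07

0.07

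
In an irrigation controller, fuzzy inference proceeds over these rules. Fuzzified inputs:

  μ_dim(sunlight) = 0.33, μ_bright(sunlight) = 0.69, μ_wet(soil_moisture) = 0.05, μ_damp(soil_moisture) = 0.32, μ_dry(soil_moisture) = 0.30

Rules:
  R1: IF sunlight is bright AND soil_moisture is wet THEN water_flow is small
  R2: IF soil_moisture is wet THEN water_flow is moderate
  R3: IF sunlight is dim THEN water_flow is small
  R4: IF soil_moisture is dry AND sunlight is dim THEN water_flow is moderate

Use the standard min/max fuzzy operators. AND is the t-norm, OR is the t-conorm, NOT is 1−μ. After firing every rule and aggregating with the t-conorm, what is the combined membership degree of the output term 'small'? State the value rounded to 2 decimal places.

R1: bright=0.69, wet=0.05; AND[min(a, b)] → w = 0.05
R2: wet=0.05 → w = 0.05
R3: dim=0.33 → w = 0.33
R4: dry=0.30, dim=0.33; AND[min(a, b)] → w = 0.30
Rules with consequent 'small': {R1, R3} → strengths 0.05, 0.33
Aggregate via t-conorm [max(a, b)]: 0.33

0.33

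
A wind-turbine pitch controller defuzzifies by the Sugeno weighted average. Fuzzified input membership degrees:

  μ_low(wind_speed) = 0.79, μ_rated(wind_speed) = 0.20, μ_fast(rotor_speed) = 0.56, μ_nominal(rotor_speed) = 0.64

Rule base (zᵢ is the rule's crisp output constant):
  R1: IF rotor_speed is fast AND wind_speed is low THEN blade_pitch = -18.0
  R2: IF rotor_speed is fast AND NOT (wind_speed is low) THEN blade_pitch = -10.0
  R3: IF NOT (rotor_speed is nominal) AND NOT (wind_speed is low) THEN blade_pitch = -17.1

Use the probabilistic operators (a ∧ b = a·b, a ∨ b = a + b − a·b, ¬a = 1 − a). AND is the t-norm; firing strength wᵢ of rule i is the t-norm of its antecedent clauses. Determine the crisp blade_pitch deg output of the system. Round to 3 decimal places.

-16.413

R1 (z=-18.0): fast=0.56, low=0.79; AND[a·b] → w = 0.4424
R2 (z=-10.0): fast=0.56, ¬low=1−0.79=0.21; AND[a·b] → w = 0.1176
R3 (z=-17.1): ¬nominal=1−0.64=0.36, ¬low=1−0.79=0.21; AND[a·b] → w = 0.0756
Weighted average = (0.4424·-18.0 + 0.1176·-10.0 + 0.0756·-17.1) / (0.4424 + 0.1176 + 0.0756)
  = -10.4320 / 0.6356 = -16.413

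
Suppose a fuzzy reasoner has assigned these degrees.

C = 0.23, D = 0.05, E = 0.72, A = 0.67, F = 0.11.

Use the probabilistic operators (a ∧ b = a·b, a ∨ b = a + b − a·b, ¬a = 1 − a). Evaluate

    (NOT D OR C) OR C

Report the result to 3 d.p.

NOT D = 1 − 0.0500 = 0.9500
NOT D OR C = a + b − a·b on (0.9500, 0.2300) = 0.9615
(NOT D OR C) OR C = a + b − a·b on (0.9615, 0.2300) = 0.9704

0.970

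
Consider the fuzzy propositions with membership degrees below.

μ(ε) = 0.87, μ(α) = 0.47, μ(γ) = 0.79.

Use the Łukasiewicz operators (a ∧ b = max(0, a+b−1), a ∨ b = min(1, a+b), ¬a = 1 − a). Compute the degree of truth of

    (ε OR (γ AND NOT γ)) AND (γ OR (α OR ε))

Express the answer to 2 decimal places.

NOT γ = 1 − 0.79 = 0.21
γ AND NOT γ = max(0, a+b−1) on (0.79, 0.21) = 0.00
ε OR (γ AND NOT γ) = min(1, a+b) on (0.87, 0.00) = 0.87
α OR ε = min(1, a+b) on (0.47, 0.87) = 1.00
γ OR (α OR ε) = min(1, a+b) on (0.79, 1.00) = 1.00
(ε OR (γ AND NOT γ)) AND (γ OR (α OR ε)) = max(0, a+b−1) on (0.87, 1.00) = 0.87

0.87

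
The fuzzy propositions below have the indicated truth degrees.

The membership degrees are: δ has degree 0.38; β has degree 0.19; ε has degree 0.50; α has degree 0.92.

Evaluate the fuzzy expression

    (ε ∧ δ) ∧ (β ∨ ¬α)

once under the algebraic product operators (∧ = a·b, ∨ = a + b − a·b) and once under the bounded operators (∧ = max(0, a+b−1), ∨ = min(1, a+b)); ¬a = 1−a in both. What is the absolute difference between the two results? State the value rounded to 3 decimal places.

Under algebraic product:
  ε ∧ δ = a·b on (0.5000, 0.3800) = 0.1900
  ¬α = 1 − 0.9200 = 0.0800
  β ∨ ¬α = a + b − a·b on (0.1900, 0.0800) = 0.2548
  (ε ∧ δ) ∧ (β ∨ ¬α) = a·b on (0.1900, 0.2548) = 0.0484
  → value = 0.0484
Under bounded:
  ε ∧ δ = max(0, a+b−1) on (0.50, 0.38) = 0.00
  ¬α = 1 − 0.92 = 0.08
  β ∨ ¬α = min(1, a+b) on (0.19, 0.08) = 0.27
  (ε ∧ δ) ∧ (β ∨ ¬α) = max(0, a+b−1) on (0.00, 0.27) = 0.00
  → value = 0.0000
|0.0484 − 0.0000| = 0.048

0.048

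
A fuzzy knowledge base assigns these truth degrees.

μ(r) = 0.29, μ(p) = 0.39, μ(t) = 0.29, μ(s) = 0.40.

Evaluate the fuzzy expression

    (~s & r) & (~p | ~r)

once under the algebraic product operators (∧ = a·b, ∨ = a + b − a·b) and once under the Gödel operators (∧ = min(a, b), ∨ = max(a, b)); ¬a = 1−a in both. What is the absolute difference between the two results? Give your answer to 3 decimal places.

Under algebraic product:
  ~s = 1 − 0.4000 = 0.6000
  ~s & r = a·b on (0.6000, 0.2900) = 0.1740
  ~p = 1 − 0.3900 = 0.6100
  ~r = 1 − 0.2900 = 0.7100
  ~p | ~r = a + b − a·b on (0.6100, 0.7100) = 0.8869
  (~s & r) & (~p | ~r) = a·b on (0.1740, 0.8869) = 0.1543
  → value = 0.1543
Under Gödel:
  ~s = 1 − 0.40 = 0.60
  ~s & r = min(a, b) on (0.60, 0.29) = 0.29
  ~p = 1 − 0.39 = 0.61
  ~r = 1 − 0.29 = 0.71
  ~p | ~r = max(a, b) on (0.61, 0.71) = 0.71
  (~s & r) & (~p | ~r) = min(a, b) on (0.29, 0.71) = 0.29
  → value = 0.2900
|0.1543 − 0.2900| = 0.136

0.136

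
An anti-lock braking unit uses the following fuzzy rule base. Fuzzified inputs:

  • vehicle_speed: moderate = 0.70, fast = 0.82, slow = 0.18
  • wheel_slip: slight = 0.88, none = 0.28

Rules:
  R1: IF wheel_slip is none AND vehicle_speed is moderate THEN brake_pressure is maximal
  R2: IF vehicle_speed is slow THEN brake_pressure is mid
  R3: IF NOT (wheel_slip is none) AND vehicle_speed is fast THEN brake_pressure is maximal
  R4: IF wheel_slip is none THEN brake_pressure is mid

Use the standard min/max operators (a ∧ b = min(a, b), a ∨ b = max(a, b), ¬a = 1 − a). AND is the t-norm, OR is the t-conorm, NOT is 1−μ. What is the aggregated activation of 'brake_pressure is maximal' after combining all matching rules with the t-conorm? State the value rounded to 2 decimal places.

R1: none=0.28, moderate=0.70; AND[min(a, b)] → w = 0.28
R2: slow=0.18 → w = 0.18
R3: ¬none=1−0.28=0.72, fast=0.82; AND[min(a, b)] → w = 0.72
R4: none=0.28 → w = 0.28
Rules with consequent 'maximal': {R1, R3} → strengths 0.28, 0.72
Aggregate via t-conorm [max(a, b)]: 0.72

0.72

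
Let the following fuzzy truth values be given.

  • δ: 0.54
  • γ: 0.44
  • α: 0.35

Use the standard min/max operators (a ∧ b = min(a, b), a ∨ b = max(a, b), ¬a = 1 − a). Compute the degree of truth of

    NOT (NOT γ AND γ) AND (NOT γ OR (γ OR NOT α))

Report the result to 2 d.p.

NOT γ = 1 − 0.44 = 0.56
NOT γ AND γ = min(a, b) on (0.56, 0.44) = 0.44
NOT (NOT γ AND γ) = 1 − 0.44 = 0.56
NOT γ = 1 − 0.44 = 0.56
NOT α = 1 − 0.35 = 0.65
γ OR NOT α = max(a, b) on (0.44, 0.65) = 0.65
NOT γ OR (γ OR NOT α) = max(a, b) on (0.56, 0.65) = 0.65
NOT (NOT γ AND γ) AND (NOT γ OR (γ OR NOT α)) = min(a, b) on (0.56, 0.65) = 0.56

0.56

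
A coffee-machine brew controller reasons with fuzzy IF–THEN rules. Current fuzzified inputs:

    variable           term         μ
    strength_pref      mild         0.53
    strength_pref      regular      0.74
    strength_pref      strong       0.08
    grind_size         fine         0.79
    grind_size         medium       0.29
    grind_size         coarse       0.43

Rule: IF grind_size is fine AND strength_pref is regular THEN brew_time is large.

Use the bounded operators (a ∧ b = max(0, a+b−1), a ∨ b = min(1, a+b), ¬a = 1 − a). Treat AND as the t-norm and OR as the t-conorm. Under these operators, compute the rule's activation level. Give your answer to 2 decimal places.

firing strength: fine=0.79, regular=0.74; AND[max(0, a+b−1)] → w = 0.53

0.53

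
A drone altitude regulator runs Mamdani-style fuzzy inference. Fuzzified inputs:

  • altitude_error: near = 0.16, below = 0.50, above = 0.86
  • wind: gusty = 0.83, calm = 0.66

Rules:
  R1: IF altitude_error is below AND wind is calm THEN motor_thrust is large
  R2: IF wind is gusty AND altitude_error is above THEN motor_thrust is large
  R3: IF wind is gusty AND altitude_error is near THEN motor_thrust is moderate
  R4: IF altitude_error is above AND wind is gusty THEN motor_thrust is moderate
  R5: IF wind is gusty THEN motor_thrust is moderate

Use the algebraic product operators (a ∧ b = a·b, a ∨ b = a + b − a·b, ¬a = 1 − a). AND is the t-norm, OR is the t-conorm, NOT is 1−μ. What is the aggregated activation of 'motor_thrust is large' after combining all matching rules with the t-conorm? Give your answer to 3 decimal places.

R1: below=0.50, calm=0.66; AND[a·b] → w = 0.3300
R2: gusty=0.83, above=0.86; AND[a·b] → w = 0.7138
R3: gusty=0.83, near=0.16; AND[a·b] → w = 0.1328
R4: above=0.86, gusty=0.83; AND[a·b] → w = 0.7138
R5: gusty=0.83 → w = 0.8300
Rules with consequent 'large': {R1, R2} → strengths 0.3300, 0.7138
Aggregate via t-conorm [a + b − a·b]: 0.8082

0.808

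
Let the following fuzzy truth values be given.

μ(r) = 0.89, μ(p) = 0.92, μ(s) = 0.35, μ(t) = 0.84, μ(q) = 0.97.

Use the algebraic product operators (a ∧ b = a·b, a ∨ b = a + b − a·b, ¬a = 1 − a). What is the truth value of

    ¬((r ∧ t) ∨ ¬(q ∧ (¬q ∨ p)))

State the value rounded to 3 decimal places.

0.226

r ∧ t = a·b on (0.8900, 0.8400) = 0.7476
¬q = 1 − 0.9700 = 0.0300
¬q ∨ p = a + b − a·b on (0.0300, 0.9200) = 0.9224
q ∧ (¬q ∨ p) = a·b on (0.9700, 0.9224) = 0.8947
¬(q ∧ (¬q ∨ p)) = 1 − 0.8947 = 0.1053
(r ∧ t) ∨ ¬(q ∧ (¬q ∨ p)) = a + b − a·b on (0.7476, 0.1053) = 0.7742
¬((r ∧ t) ∨ ¬(q ∧ (¬q ∨ p))) = 1 − 0.7742 = 0.2258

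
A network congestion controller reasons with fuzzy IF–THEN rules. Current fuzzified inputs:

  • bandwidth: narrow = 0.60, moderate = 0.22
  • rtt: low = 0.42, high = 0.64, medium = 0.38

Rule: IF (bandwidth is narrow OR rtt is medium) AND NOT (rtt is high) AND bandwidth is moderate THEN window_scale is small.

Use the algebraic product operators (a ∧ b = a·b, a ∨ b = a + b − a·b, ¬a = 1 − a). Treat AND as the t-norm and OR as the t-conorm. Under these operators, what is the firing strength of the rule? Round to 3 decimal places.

0.060

firing strength: (narrow=0.60 OR medium=0.38) = 0.7520; AND[a·b] with ¬high=1−0.64=0.36, moderate=0.22 → w = 0.0596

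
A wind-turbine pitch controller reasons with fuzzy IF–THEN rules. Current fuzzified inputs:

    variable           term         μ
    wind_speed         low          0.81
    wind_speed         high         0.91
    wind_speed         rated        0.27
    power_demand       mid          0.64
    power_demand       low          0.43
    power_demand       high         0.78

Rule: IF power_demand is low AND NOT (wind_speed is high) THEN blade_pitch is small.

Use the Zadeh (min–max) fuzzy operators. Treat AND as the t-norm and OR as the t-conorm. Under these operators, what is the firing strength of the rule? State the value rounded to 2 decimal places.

firing strength: low=0.43, ¬high=1−0.91=0.09; AND[min(a, b)] → w = 0.09

0.09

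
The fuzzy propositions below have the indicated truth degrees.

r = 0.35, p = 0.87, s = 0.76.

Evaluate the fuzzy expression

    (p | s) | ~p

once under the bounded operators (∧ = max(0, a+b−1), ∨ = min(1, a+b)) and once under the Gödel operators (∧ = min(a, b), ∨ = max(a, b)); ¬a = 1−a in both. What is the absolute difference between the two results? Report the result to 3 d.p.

0.130

Under bounded:
  p | s = min(1, a+b) on (0.87, 0.76) = 1.00
  ~p = 1 − 0.87 = 0.13
  (p | s) | ~p = min(1, a+b) on (1.00, 0.13) = 1.00
  → value = 1.0000
Under Gödel:
  p | s = max(a, b) on (0.87, 0.76) = 0.87
  ~p = 1 − 0.87 = 0.13
  (p | s) | ~p = max(a, b) on (0.87, 0.13) = 0.87
  → value = 0.8700
|1.0000 − 0.8700| = 0.130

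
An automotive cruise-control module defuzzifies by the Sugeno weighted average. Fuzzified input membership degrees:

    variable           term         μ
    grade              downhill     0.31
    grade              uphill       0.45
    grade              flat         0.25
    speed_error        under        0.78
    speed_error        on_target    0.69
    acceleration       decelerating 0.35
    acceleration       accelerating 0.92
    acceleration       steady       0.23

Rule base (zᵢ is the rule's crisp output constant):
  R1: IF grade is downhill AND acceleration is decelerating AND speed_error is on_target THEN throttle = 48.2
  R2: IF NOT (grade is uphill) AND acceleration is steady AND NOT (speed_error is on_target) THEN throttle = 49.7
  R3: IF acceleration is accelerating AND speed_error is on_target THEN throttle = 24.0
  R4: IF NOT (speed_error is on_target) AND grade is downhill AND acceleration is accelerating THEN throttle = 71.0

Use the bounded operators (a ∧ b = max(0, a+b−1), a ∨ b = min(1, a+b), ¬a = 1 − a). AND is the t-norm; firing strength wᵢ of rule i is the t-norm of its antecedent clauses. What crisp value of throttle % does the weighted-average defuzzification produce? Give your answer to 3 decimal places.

24.000

R1 (z=48.2): downhill=0.31, decelerating=0.35, on_target=0.69; AND[max(0, a+b−1)] → w = 0.00
R2 (z=49.7): ¬uphill=1−0.45=0.55, steady=0.23, ¬on_target=1−0.69=0.31; AND[max(0, a+b−1)] → w = 0.00
R3 (z=24.0): accelerating=0.92, on_target=0.69; AND[max(0, a+b−1)] → w = 0.61
R4 (z=71.0): ¬on_target=1−0.69=0.31, downhill=0.31, accelerating=0.92; AND[max(0, a+b−1)] → w = 0.00
Weighted average = (0.00·48.2 + 0.00·49.7 + 0.61·24.0 + 0.00·71.0) / (0.00 + 0.00 + 0.61 + 0.00)
  = 14.6400 / 0.6100 = 24.000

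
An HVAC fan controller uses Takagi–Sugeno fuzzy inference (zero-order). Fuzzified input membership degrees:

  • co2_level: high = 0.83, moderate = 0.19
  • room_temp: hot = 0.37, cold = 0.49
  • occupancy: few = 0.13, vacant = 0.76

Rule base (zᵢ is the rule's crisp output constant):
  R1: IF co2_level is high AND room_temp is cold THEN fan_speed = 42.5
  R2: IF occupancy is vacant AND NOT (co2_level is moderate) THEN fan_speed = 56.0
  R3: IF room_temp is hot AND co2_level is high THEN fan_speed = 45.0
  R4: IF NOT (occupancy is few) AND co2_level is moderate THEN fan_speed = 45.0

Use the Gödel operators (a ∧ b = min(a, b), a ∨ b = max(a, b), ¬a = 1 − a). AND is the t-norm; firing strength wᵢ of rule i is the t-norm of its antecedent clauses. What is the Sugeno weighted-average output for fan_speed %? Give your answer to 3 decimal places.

48.942

R1 (z=42.5): high=0.83, cold=0.49; AND[min(a, b)] → w = 0.49
R2 (z=56.0): vacant=0.76, ¬moderate=1−0.19=0.81; AND[min(a, b)] → w = 0.76
R3 (z=45.0): hot=0.37, high=0.83; AND[min(a, b)] → w = 0.37
R4 (z=45.0): ¬few=1−0.13=0.87, moderate=0.19; AND[min(a, b)] → w = 0.19
Weighted average = (0.49·42.5 + 0.76·56.0 + 0.37·45.0 + 0.19·45.0) / (0.49 + 0.76 + 0.37 + 0.19)
  = 88.5850 / 1.8100 = 48.942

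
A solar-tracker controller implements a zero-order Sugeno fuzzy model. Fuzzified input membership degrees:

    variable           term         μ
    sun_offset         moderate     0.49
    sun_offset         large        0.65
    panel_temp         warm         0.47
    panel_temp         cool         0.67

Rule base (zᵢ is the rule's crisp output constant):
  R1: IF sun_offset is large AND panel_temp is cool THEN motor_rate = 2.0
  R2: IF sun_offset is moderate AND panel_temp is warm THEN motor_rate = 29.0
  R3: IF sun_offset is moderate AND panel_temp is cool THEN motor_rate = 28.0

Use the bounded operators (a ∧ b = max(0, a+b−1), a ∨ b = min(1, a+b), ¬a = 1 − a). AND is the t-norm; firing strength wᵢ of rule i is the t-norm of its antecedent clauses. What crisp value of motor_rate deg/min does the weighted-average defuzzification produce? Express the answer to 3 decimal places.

10.667

R1 (z=2.0): large=0.65, cool=0.67; AND[max(0, a+b−1)] → w = 0.32
R2 (z=29.0): moderate=0.49, warm=0.47; AND[max(0, a+b−1)] → w = 0.00
R3 (z=28.0): moderate=0.49, cool=0.67; AND[max(0, a+b−1)] → w = 0.16
Weighted average = (0.32·2.0 + 0.00·29.0 + 0.16·28.0) / (0.32 + 0.00 + 0.16)
  = 5.1200 / 0.4800 = 10.667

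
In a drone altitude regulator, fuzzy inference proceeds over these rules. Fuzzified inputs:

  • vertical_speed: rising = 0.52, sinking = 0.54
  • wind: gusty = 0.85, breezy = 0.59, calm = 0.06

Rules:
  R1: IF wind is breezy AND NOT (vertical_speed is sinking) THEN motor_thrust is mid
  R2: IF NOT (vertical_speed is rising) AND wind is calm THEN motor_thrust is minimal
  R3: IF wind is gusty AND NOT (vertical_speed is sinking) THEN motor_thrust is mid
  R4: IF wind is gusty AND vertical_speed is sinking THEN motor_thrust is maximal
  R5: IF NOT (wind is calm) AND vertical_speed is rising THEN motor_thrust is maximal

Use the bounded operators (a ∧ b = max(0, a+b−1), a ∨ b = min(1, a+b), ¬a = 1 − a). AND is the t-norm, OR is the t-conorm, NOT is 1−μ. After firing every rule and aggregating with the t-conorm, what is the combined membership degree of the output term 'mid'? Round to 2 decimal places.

R1: breezy=0.59, ¬sinking=1−0.54=0.46; AND[max(0, a+b−1)] → w = 0.05
R2: ¬rising=1−0.52=0.48, calm=0.06; AND[max(0, a+b−1)] → w = 0.00
R3: gusty=0.85, ¬sinking=1−0.54=0.46; AND[max(0, a+b−1)] → w = 0.31
R4: gusty=0.85, sinking=0.54; AND[max(0, a+b−1)] → w = 0.39
R5: ¬calm=1−0.06=0.94, rising=0.52; AND[max(0, a+b−1)] → w = 0.46
Rules with consequent 'mid': {R1, R3} → strengths 0.05, 0.31
Aggregate via t-conorm [min(1, a+b)]: 0.36

0.36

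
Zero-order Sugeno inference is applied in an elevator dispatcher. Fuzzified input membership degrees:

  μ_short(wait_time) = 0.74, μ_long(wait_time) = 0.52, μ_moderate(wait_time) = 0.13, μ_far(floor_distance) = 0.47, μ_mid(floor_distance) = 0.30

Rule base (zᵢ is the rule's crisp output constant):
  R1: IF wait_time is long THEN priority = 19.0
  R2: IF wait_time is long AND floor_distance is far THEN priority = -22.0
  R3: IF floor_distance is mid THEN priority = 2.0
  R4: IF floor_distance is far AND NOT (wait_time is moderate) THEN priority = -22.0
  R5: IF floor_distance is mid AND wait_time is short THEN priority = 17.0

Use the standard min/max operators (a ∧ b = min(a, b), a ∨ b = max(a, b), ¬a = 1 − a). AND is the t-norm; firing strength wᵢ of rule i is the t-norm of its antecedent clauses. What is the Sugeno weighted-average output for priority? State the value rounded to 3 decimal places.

-2.476

R1 (z=19.0): long=0.52 → w = 0.52
R2 (z=-22.0): long=0.52, far=0.47; AND[min(a, b)] → w = 0.47
R3 (z=2.0): mid=0.30 → w = 0.30
R4 (z=-22.0): far=0.47, ¬moderate=1−0.13=0.87; AND[min(a, b)] → w = 0.47
R5 (z=17.0): mid=0.30, short=0.74; AND[min(a, b)] → w = 0.30
Weighted average = (0.52·19.0 + 0.47·-22.0 + 0.30·2.0 + 0.47·-22.0 + 0.30·17.0) / (0.52 + 0.47 + 0.30 + 0.47 + 0.30)
  = -5.1000 / 2.0600 = -2.476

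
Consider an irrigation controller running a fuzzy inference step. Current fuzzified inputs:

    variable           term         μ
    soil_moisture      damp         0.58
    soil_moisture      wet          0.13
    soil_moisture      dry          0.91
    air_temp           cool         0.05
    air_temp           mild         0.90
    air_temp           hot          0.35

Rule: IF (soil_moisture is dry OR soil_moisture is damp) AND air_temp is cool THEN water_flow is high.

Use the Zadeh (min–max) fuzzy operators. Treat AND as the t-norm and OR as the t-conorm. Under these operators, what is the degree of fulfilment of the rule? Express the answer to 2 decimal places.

0.05

firing strength: (dry=0.91 OR damp=0.58) = 0.91; AND[min(a, b)] with cool=0.05 → w = 0.05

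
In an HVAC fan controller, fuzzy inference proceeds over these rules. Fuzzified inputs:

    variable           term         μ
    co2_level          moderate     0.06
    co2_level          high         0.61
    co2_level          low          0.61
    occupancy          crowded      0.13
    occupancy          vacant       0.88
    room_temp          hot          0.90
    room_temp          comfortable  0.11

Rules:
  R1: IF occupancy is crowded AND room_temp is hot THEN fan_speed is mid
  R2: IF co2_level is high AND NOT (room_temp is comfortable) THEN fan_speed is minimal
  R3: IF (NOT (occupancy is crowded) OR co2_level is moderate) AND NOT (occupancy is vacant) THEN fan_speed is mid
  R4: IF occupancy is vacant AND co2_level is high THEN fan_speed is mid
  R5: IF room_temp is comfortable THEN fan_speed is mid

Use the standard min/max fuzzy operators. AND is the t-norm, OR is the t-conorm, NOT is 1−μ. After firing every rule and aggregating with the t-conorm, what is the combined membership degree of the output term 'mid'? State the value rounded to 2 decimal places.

R1: crowded=0.13, hot=0.90; AND[min(a, b)] → w = 0.13
R2: high=0.61, ¬comfortable=1−0.11=0.89; AND[min(a, b)] → w = 0.61
R3: (¬crowded=1−0.13=0.87 OR moderate=0.06) = 0.87; AND[min(a, b)] with ¬vacant=1−0.88=0.12 → w = 0.12
R4: vacant=0.88, high=0.61; AND[min(a, b)] → w = 0.61
R5: comfortable=0.11 → w = 0.11
Rules with consequent 'mid': {R1, R3, R4, R5} → strengths 0.13, 0.12, 0.61, 0.11
Aggregate via t-conorm [max(a, b)]: 0.61

0.61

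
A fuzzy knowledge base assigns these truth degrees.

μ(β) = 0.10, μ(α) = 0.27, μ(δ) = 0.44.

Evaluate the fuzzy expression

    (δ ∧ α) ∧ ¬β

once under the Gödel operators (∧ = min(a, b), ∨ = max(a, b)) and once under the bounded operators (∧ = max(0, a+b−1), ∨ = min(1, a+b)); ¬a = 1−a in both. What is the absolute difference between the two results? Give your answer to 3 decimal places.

Under Gödel:
  δ ∧ α = min(a, b) on (0.44, 0.27) = 0.27
  ¬β = 1 − 0.10 = 0.90
  (δ ∧ α) ∧ ¬β = min(a, b) on (0.27, 0.90) = 0.27
  → value = 0.2700
Under bounded:
  δ ∧ α = max(0, a+b−1) on (0.44, 0.27) = 0.00
  ¬β = 1 − 0.10 = 0.90
  (δ ∧ α) ∧ ¬β = max(0, a+b−1) on (0.00, 0.90) = 0.00
  → value = 0.0000
|0.2700 − 0.0000| = 0.270

0.270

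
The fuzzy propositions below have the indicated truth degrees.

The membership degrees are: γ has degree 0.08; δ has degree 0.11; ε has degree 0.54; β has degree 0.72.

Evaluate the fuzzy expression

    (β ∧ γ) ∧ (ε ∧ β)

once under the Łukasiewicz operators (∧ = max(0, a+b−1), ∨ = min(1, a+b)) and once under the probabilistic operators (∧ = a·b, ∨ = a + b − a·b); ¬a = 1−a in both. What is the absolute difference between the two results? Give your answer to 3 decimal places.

0.022

Under Łukasiewicz:
  β ∧ γ = max(0, a+b−1) on (0.72, 0.08) = 0.00
  ε ∧ β = max(0, a+b−1) on (0.54, 0.72) = 0.26
  (β ∧ γ) ∧ (ε ∧ β) = max(0, a+b−1) on (0.00, 0.26) = 0.00
  → value = 0.0000
Under probabilistic:
  β ∧ γ = a·b on (0.7200, 0.0800) = 0.0576
  ε ∧ β = a·b on (0.5400, 0.7200) = 0.3888
  (β ∧ γ) ∧ (ε ∧ β) = a·b on (0.0576, 0.3888) = 0.0224
  → value = 0.0224
|0.0000 − 0.0224| = 0.022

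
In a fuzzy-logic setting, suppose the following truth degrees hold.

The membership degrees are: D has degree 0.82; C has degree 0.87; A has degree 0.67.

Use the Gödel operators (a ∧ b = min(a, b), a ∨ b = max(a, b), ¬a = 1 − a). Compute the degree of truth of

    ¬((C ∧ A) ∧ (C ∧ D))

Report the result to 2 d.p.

0.33

C ∧ A = min(a, b) on (0.87, 0.67) = 0.67
C ∧ D = min(a, b) on (0.87, 0.82) = 0.82
(C ∧ A) ∧ (C ∧ D) = min(a, b) on (0.67, 0.82) = 0.67
¬((C ∧ A) ∧ (C ∧ D)) = 1 − 0.67 = 0.33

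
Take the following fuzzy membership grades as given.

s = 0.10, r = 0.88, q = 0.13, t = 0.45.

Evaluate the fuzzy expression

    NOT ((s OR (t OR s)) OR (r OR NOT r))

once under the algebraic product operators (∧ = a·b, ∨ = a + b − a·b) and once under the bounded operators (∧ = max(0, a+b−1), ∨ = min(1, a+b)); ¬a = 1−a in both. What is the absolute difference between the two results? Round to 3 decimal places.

Under algebraic product:
  t OR s = a + b − a·b on (0.4500, 0.1000) = 0.5050
  s OR (t OR s) = a + b − a·b on (0.1000, 0.5050) = 0.5545
  NOT r = 1 − 0.8800 = 0.1200
  r OR NOT r = a + b − a·b on (0.8800, 0.1200) = 0.8944
  (s OR (t OR s)) OR (r OR NOT r) = a + b − a·b on (0.5545, 0.8944) = 0.9530
  NOT ((s OR (t OR s)) OR (r OR NOT r)) = 1 − 0.9530 = 0.0470
  → value = 0.0470
Under bounded:
  t OR s = min(1, a+b) on (0.45, 0.10) = 0.55
  s OR (t OR s) = min(1, a+b) on (0.10, 0.55) = 0.65
  NOT r = 1 − 0.88 = 0.12
  r OR NOT r = min(1, a+b) on (0.88, 0.12) = 1.00
  (s OR (t OR s)) OR (r OR NOT r) = min(1, a+b) on (0.65, 1.00) = 1.00
  NOT ((s OR (t OR s)) OR (r OR NOT r)) = 1 − 1.00 = 0.00
  → value = 0.0000
|0.0470 − 0.0000| = 0.047

0.047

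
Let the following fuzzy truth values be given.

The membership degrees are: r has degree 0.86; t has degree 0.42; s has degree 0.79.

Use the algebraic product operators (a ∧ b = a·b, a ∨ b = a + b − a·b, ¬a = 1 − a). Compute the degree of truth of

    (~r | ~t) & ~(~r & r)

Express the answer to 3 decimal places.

0.562

~r = 1 − 0.8600 = 0.1400
~t = 1 − 0.4200 = 0.5800
~r | ~t = a + b − a·b on (0.1400, 0.5800) = 0.6388
~r = 1 − 0.8600 = 0.1400
~r & r = a·b on (0.1400, 0.8600) = 0.1204
~(~r & r) = 1 − 0.1204 = 0.8796
(~r | ~t) & ~(~r & r) = a·b on (0.6388, 0.8796) = 0.5619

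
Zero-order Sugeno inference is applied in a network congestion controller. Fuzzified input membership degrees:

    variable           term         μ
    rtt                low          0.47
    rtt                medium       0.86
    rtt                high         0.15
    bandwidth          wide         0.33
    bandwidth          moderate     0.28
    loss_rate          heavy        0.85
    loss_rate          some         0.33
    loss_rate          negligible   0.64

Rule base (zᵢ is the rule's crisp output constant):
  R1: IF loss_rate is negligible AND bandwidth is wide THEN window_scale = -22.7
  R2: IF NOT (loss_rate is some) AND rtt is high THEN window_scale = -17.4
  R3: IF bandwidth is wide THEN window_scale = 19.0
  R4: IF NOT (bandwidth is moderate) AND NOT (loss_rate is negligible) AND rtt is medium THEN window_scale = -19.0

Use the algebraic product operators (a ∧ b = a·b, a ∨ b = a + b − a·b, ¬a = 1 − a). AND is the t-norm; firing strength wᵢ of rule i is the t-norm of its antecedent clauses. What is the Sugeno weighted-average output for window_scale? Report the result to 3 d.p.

-5.214

R1 (z=-22.7): negligible=0.64, wide=0.33; AND[a·b] → w = 0.2112
R2 (z=-17.4): ¬some=1−0.33=0.67, high=0.15; AND[a·b] → w = 0.1005
R3 (z=19.0): wide=0.33 → w = 0.3300
R4 (z=-19.0): ¬moderate=1−0.28=0.72, ¬negligible=1−0.64=0.36, medium=0.86; AND[a·b] → w = 0.2229
Weighted average = (0.2112·-22.7 + 0.1005·-17.4 + 0.3300·19.0 + 0.2229·-19.0) / (0.2112 + 0.1005 + 0.3300 + 0.2229)
  = -4.5083 / 0.8646 = -5.214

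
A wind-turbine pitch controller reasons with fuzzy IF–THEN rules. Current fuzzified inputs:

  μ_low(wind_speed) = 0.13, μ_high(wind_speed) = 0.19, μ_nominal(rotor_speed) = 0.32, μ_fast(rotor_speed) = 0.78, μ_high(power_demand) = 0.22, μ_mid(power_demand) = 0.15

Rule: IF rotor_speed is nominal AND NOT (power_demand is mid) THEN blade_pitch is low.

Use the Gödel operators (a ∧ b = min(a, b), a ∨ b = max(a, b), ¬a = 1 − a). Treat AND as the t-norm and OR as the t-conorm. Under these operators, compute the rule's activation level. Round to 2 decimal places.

0.32

firing strength: nominal=0.32, ¬mid=1−0.15=0.85; AND[min(a, b)] → w = 0.32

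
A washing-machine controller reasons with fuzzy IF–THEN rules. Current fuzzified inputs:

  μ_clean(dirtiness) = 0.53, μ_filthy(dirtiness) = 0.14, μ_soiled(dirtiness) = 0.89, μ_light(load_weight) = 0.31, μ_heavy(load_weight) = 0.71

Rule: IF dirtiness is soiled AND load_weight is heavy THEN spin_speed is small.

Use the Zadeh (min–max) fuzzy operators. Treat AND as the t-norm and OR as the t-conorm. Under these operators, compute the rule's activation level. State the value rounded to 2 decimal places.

0.71

firing strength: soiled=0.89, heavy=0.71; AND[min(a, b)] → w = 0.71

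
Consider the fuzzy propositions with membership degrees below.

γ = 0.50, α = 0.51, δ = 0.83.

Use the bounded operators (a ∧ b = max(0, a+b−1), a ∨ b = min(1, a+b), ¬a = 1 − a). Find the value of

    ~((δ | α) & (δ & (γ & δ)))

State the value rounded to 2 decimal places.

0.84

δ | α = min(1, a+b) on (0.83, 0.51) = 1.00
γ & δ = max(0, a+b−1) on (0.50, 0.83) = 0.33
δ & (γ & δ) = max(0, a+b−1) on (0.83, 0.33) = 0.16
(δ | α) & (δ & (γ & δ)) = max(0, a+b−1) on (1.00, 0.16) = 0.16
~((δ | α) & (δ & (γ & δ))) = 1 − 0.16 = 0.84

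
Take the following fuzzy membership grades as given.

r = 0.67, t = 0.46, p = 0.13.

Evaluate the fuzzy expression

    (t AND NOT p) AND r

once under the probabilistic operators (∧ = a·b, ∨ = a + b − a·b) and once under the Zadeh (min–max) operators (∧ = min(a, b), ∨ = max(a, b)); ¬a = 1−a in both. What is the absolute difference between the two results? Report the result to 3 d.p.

0.192

Under probabilistic:
  NOT p = 1 − 0.1300 = 0.8700
  t AND NOT p = a·b on (0.4600, 0.8700) = 0.4002
  (t AND NOT p) AND r = a·b on (0.4002, 0.6700) = 0.2681
  → value = 0.2681
Under Zadeh (min–max):
  NOT p = 1 − 0.13 = 0.87
  t AND NOT p = min(a, b) on (0.46, 0.87) = 0.46
  (t AND NOT p) AND r = min(a, b) on (0.46, 0.67) = 0.46
  → value = 0.4600
|0.2681 − 0.4600| = 0.192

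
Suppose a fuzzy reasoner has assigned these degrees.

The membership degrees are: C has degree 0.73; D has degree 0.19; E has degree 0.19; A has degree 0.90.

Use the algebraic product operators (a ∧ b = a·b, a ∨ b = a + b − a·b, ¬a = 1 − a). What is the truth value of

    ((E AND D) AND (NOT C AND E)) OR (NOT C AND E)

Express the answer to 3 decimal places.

E AND D = a·b on (0.1900, 0.1900) = 0.0361
NOT C = 1 − 0.7300 = 0.2700
NOT C AND E = a·b on (0.2700, 0.1900) = 0.0513
(E AND D) AND (NOT C AND E) = a·b on (0.0361, 0.0513) = 0.0019
NOT C = 1 − 0.7300 = 0.2700
NOT C AND E = a·b on (0.2700, 0.1900) = 0.0513
((E AND D) AND (NOT C AND E)) OR (NOT C AND E) = a + b − a·b on (0.0019, 0.0513) = 0.0531

0.053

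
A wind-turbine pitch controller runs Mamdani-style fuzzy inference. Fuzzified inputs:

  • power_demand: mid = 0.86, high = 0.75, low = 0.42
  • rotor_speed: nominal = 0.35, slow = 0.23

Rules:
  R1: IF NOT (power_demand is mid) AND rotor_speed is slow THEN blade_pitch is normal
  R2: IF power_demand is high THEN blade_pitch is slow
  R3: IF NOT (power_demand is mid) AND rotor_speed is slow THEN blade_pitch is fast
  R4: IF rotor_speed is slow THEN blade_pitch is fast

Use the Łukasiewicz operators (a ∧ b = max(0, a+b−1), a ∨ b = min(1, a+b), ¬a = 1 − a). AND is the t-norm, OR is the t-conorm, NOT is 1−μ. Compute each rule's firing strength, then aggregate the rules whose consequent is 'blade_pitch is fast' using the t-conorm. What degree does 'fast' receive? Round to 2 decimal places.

0.23

R1: ¬mid=1−0.86=0.14, slow=0.23; AND[max(0, a+b−1)] → w = 0.00
R2: high=0.75 → w = 0.75
R3: ¬mid=1−0.86=0.14, slow=0.23; AND[max(0, a+b−1)] → w = 0.00
R4: slow=0.23 → w = 0.23
Rules with consequent 'fast': {R3, R4} → strengths 0.00, 0.23
Aggregate via t-conorm [min(1, a+b)]: 0.23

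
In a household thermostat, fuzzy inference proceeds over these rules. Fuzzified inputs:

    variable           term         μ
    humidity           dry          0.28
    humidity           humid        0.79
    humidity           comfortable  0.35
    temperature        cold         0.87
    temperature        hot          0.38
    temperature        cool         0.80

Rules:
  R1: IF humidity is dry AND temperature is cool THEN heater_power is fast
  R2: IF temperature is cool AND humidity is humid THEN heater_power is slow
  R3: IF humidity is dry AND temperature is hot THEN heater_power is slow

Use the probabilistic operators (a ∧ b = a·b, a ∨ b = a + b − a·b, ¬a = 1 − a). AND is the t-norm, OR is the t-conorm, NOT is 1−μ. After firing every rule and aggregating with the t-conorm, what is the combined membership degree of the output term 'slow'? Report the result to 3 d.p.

R1: dry=0.28, cool=0.80; AND[a·b] → w = 0.2240
R2: cool=0.80, humid=0.79; AND[a·b] → w = 0.6320
R3: dry=0.28, hot=0.38; AND[a·b] → w = 0.1064
Rules with consequent 'slow': {R2, R3} → strengths 0.6320, 0.1064
Aggregate via t-conorm [a + b − a·b]: 0.6712

0.671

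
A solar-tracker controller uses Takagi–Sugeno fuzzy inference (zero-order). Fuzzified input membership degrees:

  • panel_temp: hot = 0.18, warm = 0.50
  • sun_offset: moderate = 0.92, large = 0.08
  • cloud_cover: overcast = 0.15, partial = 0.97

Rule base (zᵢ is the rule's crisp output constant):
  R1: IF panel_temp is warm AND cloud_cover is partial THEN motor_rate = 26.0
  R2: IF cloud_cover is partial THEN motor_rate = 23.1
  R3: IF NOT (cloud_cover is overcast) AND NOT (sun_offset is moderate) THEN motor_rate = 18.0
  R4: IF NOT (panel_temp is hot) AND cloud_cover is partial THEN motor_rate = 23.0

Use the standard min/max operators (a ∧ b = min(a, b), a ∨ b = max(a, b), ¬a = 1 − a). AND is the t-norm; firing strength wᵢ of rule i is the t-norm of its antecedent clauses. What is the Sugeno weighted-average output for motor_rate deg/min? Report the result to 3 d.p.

R1 (z=26.0): warm=0.50, partial=0.97; AND[min(a, b)] → w = 0.50
R2 (z=23.1): partial=0.97 → w = 0.97
R3 (z=18.0): ¬overcast=1−0.15=0.85, ¬moderate=1−0.92=0.08; AND[min(a, b)] → w = 0.08
R4 (z=23.0): ¬hot=1−0.18=0.82, partial=0.97; AND[min(a, b)] → w = 0.82
Weighted average = (0.50·26.0 + 0.97·23.1 + 0.08·18.0 + 0.82·23.0) / (0.50 + 0.97 + 0.08 + 0.82)
  = 55.7070 / 2.3700 = 23.505

23.505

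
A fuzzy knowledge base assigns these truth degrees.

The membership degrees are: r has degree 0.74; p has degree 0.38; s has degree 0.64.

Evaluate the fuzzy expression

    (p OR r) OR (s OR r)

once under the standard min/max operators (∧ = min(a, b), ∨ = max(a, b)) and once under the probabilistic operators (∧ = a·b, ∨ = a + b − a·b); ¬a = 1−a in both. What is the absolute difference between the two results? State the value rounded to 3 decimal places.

Under standard min/max:
  p OR r = max(a, b) on (0.38, 0.74) = 0.74
  s OR r = max(a, b) on (0.64, 0.74) = 0.74
  (p OR r) OR (s OR r) = max(a, b) on (0.74, 0.74) = 0.74
  → value = 0.7400
Under probabilistic:
  p OR r = a + b − a·b on (0.3800, 0.7400) = 0.8388
  s OR r = a + b − a·b on (0.6400, 0.7400) = 0.9064
  (p OR r) OR (s OR r) = a + b − a·b on (0.8388, 0.9064) = 0.9849
  → value = 0.9849
|0.7400 − 0.9849| = 0.245

0.245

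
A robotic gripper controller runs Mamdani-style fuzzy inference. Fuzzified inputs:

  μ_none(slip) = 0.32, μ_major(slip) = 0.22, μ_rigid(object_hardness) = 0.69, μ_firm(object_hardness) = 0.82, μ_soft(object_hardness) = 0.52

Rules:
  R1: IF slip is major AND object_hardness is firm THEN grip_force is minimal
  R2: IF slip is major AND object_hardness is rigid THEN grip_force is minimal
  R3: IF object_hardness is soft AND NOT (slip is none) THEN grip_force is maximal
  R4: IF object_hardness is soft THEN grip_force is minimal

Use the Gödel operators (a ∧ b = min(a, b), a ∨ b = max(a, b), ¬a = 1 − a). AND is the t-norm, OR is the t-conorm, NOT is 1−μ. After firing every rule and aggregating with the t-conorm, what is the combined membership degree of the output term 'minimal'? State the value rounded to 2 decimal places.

R1: major=0.22, firm=0.82; AND[min(a, b)] → w = 0.22
R2: major=0.22, rigid=0.69; AND[min(a, b)] → w = 0.22
R3: soft=0.52, ¬none=1−0.32=0.68; AND[min(a, b)] → w = 0.52
R4: soft=0.52 → w = 0.52
Rules with consequent 'minimal': {R1, R2, R4} → strengths 0.22, 0.22, 0.52
Aggregate via t-conorm [max(a, b)]: 0.52

0.52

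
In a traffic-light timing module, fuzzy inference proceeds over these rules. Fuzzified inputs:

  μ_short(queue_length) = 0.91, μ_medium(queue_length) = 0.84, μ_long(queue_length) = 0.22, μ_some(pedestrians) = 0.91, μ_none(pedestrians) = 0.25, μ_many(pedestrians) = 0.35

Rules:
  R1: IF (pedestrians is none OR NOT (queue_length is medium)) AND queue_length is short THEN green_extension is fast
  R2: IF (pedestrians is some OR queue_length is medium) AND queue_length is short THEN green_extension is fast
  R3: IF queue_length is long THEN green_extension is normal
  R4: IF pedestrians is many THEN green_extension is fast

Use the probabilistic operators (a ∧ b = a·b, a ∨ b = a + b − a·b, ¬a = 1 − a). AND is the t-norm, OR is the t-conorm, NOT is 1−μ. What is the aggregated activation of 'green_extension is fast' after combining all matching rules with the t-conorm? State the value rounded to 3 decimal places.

R1: (none=0.25 OR ¬medium=1−0.84=0.16) = 0.3700; AND[a·b] with short=0.91 → w = 0.3367
R2: (some=0.91 OR medium=0.84) = 0.9856; AND[a·b] with short=0.91 → w = 0.8969
R3: long=0.22 → w = 0.2200
R4: many=0.35 → w = 0.3500
Rules with consequent 'fast': {R1, R2, R4} → strengths 0.3367, 0.8969, 0.3500
Aggregate via t-conorm [a + b − a·b]: 0.9555

0.956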